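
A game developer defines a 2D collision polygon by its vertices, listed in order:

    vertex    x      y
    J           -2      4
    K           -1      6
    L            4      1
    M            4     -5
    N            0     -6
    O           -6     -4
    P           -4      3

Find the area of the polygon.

80.5

Σ = (-8) + (-25) + (-24) + (-24) + (-36) + (-34) + (-10) = -161
Area = |Σ|/2 = 80.5.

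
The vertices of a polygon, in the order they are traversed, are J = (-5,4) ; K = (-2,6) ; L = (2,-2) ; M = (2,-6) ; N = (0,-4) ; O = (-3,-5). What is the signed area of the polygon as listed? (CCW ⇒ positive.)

-47.5

Cross-terms: -22, -8, -8, -8, -12, -37  ⇒  Σ = -95
Signed area = Σ/2 = -47.5 (negative ⇒ clockwise traversal).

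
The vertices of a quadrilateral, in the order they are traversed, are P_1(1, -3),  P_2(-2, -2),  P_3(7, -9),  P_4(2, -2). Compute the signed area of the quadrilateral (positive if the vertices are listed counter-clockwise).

Apply Gauss's area formula: 2A = Σ (x_i·y_{i+1} − x_{i+1}·y_i), indices taken mod 4.
Σ = (-8) + (32) + (4) + (-4) = 24
Signed area = Σ/2 = 12 (positive ⇒ counter-clockwise traversal).

12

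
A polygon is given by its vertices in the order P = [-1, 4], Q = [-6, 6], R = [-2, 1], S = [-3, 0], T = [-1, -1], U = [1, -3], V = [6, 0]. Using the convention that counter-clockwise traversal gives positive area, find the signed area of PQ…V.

Apply Gauss's area formula: 2A = Σ (x_i·y_{i+1} − x_{i+1}·y_i), indices taken mod 7.
Σ = (18) + (6) + (3) + (3) + (4) + (18) + (24) = 76
Signed area = Σ/2 = 38 (positive ⇒ counter-clockwise traversal).

38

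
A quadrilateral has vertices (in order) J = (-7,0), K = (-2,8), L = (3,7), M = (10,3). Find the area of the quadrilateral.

Apply the shoelace formula: 2A = Σ (x_i·y_{i+1} − x_{i+1}·y_i), indices taken mod 4.
Σ = (-56) + (-38) + (-61) + (21) = -134
Area = |Σ|/2 = 67.

67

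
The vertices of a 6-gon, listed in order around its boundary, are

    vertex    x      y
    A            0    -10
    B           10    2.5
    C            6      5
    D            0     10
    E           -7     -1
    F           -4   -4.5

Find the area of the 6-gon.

166.25

Apply the surveyor's formula: 2A = Σ (x_i·y_{i+1} − x_{i+1}·y_i), indices taken mod 6.
Σ = (100) + (35) + (60) + (70) + (27.5) + (40) = 332.5
Area = |Σ|/2 = 166.25.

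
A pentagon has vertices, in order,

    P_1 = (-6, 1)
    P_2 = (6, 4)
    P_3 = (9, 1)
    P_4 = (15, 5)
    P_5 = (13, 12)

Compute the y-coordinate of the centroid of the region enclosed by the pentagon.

98/17

Apply Gauss's area formula. First the cross-terms c_i = x_i·y_{i+1} − x_{i+1}·y_i:
  -30, -30, 30, 115, 85  ⇒  2A = 170, A = 85.
Then Σ (y_i + y_{i+1})·c_i = 2940, so ȳ = 2940 / (6·85) = 98/17.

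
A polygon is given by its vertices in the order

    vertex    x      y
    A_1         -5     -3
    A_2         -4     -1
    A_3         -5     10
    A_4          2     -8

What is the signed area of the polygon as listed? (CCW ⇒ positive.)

-39

Apply the shoelace (surveyor's) formula: 2A = Σ (x_i·y_{i+1} − x_{i+1}·y_i), indices taken mod 4.
Σ = (-7) + (-45) + (20) + (-46) = -78
Signed area = Σ/2 = -39 (negative ⇒ clockwise traversal).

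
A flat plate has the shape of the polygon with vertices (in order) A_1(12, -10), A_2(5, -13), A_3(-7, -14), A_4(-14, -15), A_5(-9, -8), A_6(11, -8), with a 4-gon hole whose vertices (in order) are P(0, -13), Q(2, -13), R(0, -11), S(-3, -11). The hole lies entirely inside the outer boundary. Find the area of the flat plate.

112.5

Outer boundary:
Apply Gauss's area formula: 2A = Σ (x_i·y_{i+1} − x_{i+1}·y_i), indices taken mod 6.
Σ = (-106) + (-161) + (-91) + (-23) + (160) + (-14) = -235
Area = |Σ|/2 = 117.5.
Hole:
Cross-terms: 26, -22, -33, 39  ⇒  Σ = 10
Area = |Σ|/2 = 5.
Net area = 117.5 − 5 = 112.5.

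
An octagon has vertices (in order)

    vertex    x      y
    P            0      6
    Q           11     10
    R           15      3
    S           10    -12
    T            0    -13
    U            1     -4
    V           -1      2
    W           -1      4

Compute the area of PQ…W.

260

Apply the shoelace (surveyor's) formula: 2A = Σ (x_i·y_{i+1} − x_{i+1}·y_i), indices taken mod 8.
Cross-terms: -66, -117, -210, -130, 13, -2, -2, -6  ⇒  Σ = -520
Area = |Σ|/2 = 260.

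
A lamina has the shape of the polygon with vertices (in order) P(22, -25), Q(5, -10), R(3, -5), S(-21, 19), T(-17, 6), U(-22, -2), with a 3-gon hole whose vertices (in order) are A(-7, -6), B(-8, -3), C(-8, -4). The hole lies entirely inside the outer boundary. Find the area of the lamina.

409

Outer boundary:
Apply the shoelace (surveyor's) formula: 2A = Σ (x_i·y_{i+1} − x_{i+1}·y_i), indices taken mod 6.
P→Q: (22)(-10) − (5)(-25) = -95
Q→R: (5)(-5) − (3)(-10) = 5
R→S: (3)(19) − (-21)(-5) = -48
S→T: (-21)(6) − (-17)(19) = 197
T→U: (-17)(-2) − (-22)(6) = 166
U→P: (-22)(-25) − (22)(-2) = 594
Σ = 819
Area = |Σ|/2 = 409.5.
Hole:
Apply the shoelace (surveyor's) formula: 2A = Σ (x_i·y_{i+1} − x_{i+1}·y_i), indices taken mod 3.
Σ = (-27) + (8) + (20) = 1
Area = |Σ|/2 = 0.5.
Net area = 409.5 − 0.5 = 409.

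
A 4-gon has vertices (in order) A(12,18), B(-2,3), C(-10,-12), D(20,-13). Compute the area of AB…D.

506

Apply the surveyor's formula: 2A = Σ (x_i·y_{i+1} − x_{i+1}·y_i), indices taken mod 4.
Σ = (72) + (54) + (370) + (516) = 1012
Area = |Σ|/2 = 506.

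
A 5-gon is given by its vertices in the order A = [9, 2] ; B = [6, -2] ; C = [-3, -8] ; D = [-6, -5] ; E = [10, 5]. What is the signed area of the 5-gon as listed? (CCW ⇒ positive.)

Apply the shoelace formula: 2A = Σ (x_i·y_{i+1} − x_{i+1}·y_i), indices taken mod 5.
Σ = (-30) + (-54) + (-33) + (20) + (-25) = -122
Signed area = Σ/2 = -61 (negative ⇒ clockwise traversal).

-61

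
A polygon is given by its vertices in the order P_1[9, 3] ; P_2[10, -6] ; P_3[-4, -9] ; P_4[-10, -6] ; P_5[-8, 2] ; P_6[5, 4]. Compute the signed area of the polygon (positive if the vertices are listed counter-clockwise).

-197.5

Σ = (-84) + (-114) + (-66) + (-68) + (-42) + (-21) = -395
Signed area = Σ/2 = -197.5 (negative ⇒ clockwise traversal).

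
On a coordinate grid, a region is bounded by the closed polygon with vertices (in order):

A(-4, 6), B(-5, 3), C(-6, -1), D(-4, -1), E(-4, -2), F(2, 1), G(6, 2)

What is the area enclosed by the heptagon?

44.5

Apply the shoelace formula: 2A = Σ (x_i·y_{i+1} − x_{i+1}·y_i), indices taken mod 7.
Σ = (18) + (23) + (2) + (4) + (0) + (-2) + (44) = 89
Area = |Σ|/2 = 44.5.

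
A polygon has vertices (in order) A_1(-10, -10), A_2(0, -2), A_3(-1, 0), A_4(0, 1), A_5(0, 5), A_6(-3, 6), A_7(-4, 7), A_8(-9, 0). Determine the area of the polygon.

94

Σ = (20) + (-2) + (-1) + (0) + (15) + (3) + (63) + (90) = 188
Area = |Σ|/2 = 94.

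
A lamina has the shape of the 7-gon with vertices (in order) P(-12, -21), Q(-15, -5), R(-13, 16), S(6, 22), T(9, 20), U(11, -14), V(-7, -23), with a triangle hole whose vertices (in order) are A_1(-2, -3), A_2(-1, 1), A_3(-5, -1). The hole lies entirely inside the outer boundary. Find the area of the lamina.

916

Outer boundary:
Apply the surveyor's formula: 2A = Σ (x_i·y_{i+1} − x_{i+1}·y_i), indices taken mod 7.
P→Q: (-12)(-5) − (-15)(-21) = -255
Q→R: (-15)(16) − (-13)(-5) = -305
R→S: (-13)(22) − (6)(16) = -382
S→T: (6)(20) − (9)(22) = -78
T→U: (9)(-14) − (11)(20) = -346
U→V: (11)(-23) − (-7)(-14) = -351
V→P: (-7)(-21) − (-12)(-23) = -129
Σ = -1846
Area = |Σ|/2 = 923.
Hole:
Cross-terms: -5, 6, 13  ⇒  Σ = 14
Area = |Σ|/2 = 7.
Net area = 923 − 7 = 916.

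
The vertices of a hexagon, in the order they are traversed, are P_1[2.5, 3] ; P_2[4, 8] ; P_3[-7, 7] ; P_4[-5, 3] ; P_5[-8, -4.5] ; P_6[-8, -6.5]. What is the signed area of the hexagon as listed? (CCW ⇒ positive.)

80.375

Apply the surveyor's formula: 2A = Σ (x_i·y_{i+1} − x_{i+1}·y_i), indices taken mod 6.
Cross-terms: 8, 84, 14, 46.5, 16, -7.75  ⇒  Σ = 160.75
Signed area = Σ/2 = 80.375 (positive ⇒ counter-clockwise traversal).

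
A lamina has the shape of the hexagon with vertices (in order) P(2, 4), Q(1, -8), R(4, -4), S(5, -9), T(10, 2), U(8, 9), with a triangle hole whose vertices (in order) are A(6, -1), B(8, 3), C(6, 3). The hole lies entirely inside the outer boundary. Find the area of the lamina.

86

Outer boundary:
P→Q: (2)(-8) − (1)(4) = -20
Q→R: (1)(-4) − (4)(-8) = 28
R→S: (4)(-9) − (5)(-4) = -16
S→T: (5)(2) − (10)(-9) = 100
T→U: (10)(9) − (8)(2) = 74
U→P: (8)(4) − (2)(9) = 14
Σ = 180
Area = |Σ|/2 = 90.
Hole:
Σ = (26) + (6) + (-24) = 8
Area = |Σ|/2 = 4.
Net area = 90 − 4 = 86.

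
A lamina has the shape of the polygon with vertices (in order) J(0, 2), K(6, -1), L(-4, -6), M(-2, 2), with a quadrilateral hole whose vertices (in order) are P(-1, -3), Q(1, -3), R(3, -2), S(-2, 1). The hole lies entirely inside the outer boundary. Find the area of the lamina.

28.5

Outer boundary:
Apply the shoelace formula: 2A = Σ (x_i·y_{i+1} − x_{i+1}·y_i), indices taken mod 4.
J→K: (0)(-1) − (6)(2) = -12
K→L: (6)(-6) − (-4)(-1) = -40
L→M: (-4)(2) − (-2)(-6) = -20
M→J: (-2)(2) − (0)(2) = -4
Σ = -76
Area = |Σ|/2 = 38.
Hole:
Σ = (6) + (7) + (-1) + (7) = 19
Area = |Σ|/2 = 9.5.
Net area = 38 − 9.5 = 28.5.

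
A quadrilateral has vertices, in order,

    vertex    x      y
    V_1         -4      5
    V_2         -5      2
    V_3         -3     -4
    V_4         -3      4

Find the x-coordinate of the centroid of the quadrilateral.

-56/15

Apply the shoelace formula. First the cross-terms c_i = x_i·y_{i+1} − x_{i+1}·y_i:
  17, 26, -24, 1  ⇒  2A = 20, A = 10.
Then Σ (x_i + x_{i+1})·c_i = -224, so x̄ = -224 / (6·10) = -56/15.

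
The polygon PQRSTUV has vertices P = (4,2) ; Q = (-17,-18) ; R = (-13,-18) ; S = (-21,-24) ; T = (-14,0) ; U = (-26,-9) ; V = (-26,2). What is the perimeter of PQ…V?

|PQ| = √((-21)² + (-20)²) = √841 = 29
|QR| = √((4)² + (0)²) = √16 = 4
|RS| = √((-8)² + (-6)²) = √100 = 10
|ST| = √((7)² + (24)²) = √625 = 25
|TU| = √((-12)² + (-9)²) = √225 = 15
|UV| = √((0)² + (11)²) = √121 = 11
|VP| = √((30)² + (0)²) = √900 = 30
Perimeter = 29 + 4 + 10 + 25 + 15 + 11 + 30 = 124.

124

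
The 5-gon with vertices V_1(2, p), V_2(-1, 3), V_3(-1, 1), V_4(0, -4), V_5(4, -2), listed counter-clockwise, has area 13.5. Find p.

-1

Write out the shoelace sum; only the two edges meeting at V_1 involve p:
2·Area = [(4·p − 2·(-2)) + (2·3 − (-1)·p)] + 22
       = 5·p + 32 = 27
⇒ p = -1.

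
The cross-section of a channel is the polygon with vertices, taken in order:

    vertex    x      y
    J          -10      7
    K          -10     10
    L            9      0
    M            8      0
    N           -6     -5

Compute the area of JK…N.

126

Cross-terms: -30, -90, 0, -40, -92  ⇒  Σ = -252
Area = |Σ|/2 = 126.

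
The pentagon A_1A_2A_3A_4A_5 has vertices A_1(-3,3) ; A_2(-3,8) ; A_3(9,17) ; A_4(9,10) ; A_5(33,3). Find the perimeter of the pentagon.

|A_1A_2| = √((0)² + (5)²) = √25 = 5
|A_2A_3| = √((12)² + (9)²) = √225 = 15
|A_3A_4| = √((0)² + (-7)²) = √49 = 7
|A_4A_5| = √((24)² + (-7)²) = √625 = 25
|A_5A_1| = √((-36)² + (0)²) = √1296 = 36
Perimeter = 5 + 15 + 7 + 25 + 36 = 88.

88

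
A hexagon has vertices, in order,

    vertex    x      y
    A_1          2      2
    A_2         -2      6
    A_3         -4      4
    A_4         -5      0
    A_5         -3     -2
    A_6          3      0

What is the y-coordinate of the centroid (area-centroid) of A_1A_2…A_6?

Apply the shoelace (surveyor's) formula. First the cross-terms c_i = x_i·y_{i+1} − x_{i+1}·y_i:
  16, 16, 20, 10, 6, 6  ⇒  2A = 74, A = 37.
Then Σ (y_i + y_{i+1})·c_i = 348, so ȳ = 348 / (6·37) = 58/37.

58/37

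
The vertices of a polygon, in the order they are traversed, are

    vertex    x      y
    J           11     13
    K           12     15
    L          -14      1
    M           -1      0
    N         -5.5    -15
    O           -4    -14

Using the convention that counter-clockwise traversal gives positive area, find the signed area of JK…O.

183

Apply the surveyor's formula: 2A = Σ (x_i·y_{i+1} − x_{i+1}·y_i), indices taken mod 6.
Cross-terms: 9, 222, 1, 15, 17, 102  ⇒  Σ = 366
Signed area = Σ/2 = 183 (positive ⇒ counter-clockwise traversal).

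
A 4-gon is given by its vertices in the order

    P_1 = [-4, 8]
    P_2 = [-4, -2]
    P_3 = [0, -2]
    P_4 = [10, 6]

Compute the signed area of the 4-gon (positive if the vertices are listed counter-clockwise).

Apply Gauss's area formula: 2A = Σ (x_i·y_{i+1} − x_{i+1}·y_i), indices taken mod 4.
P_1→P_2: (-4)(-2) − (-4)(8) = 40
P_2→P_3: (-4)(-2) − (0)(-2) = 8
P_3→P_4: (0)(6) − (10)(-2) = 20
P_4→P_1: (10)(8) − (-4)(6) = 104
Σ = 172
Signed area = Σ/2 = 86 (positive ⇒ counter-clockwise traversal).

86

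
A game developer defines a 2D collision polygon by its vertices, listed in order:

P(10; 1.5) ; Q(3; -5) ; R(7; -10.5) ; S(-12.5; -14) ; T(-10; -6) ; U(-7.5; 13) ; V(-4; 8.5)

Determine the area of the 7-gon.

311.5

Apply Gauss's area formula: 2A = Σ (x_i·y_{i+1} − x_{i+1}·y_i), indices taken mod 7.
P→Q: (10)(-5) − (3)(1.5) = -54.5
Q→R: (3)(-10.5) − (7)(-5) = 3.5
R→S: (7)(-14) − (-12.5)(-10.5) = -229.25
S→T: (-12.5)(-6) − (-10)(-14) = -65
T→U: (-10)(13) − (-7.5)(-6) = -175
U→V: (-7.5)(8.5) − (-4)(13) = -11.75
V→P: (-4)(1.5) − (10)(8.5) = -91
Σ = -623
Area = |Σ|/2 = 311.5.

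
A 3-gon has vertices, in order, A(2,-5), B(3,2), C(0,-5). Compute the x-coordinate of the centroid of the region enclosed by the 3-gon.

Apply the shoelace (surveyor's) formula. First the cross-terms c_i = x_i·y_{i+1} − x_{i+1}·y_i:
  19, -15, 10  ⇒  2A = 14, A = 7.
Then Σ (x_i + x_{i+1})·c_i = 70, so x̄ = 70 / (6·7) = 5/3.

5/3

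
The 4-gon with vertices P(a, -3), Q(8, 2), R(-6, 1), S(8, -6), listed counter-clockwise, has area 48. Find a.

The doubled signed area Σ (x_i y_{i+1} − x_{i+1} y_i) is linear in a.
With a=0 it equals 48; the coefficient of a is 8 (from the two edges through P).
So 8·a + 48 = 2·48 = 96 ⇒ a = 6.

6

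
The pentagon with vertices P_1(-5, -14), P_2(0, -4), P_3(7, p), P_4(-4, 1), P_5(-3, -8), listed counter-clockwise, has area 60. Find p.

7

The doubled signed area Σ (x_i y_{i+1} − x_{i+1} y_i) is linear in p.
With p=0 it equals 92; the coefficient of p is 4 (from the two edges through P_3).
So 4·p + 92 = 2·60 = 120 ⇒ p = 7.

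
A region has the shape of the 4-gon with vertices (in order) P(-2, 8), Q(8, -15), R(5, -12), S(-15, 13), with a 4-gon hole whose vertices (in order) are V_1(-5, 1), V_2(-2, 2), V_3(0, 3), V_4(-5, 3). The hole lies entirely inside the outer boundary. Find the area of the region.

Outer boundary:
Apply the shoelace (surveyor's) formula: 2A = Σ (x_i·y_{i+1} − x_{i+1}·y_i), indices taken mod 4.
Cross-terms: -34, -21, -115, -94  ⇒  Σ = -264
Area = |Σ|/2 = 132.
Hole:
Apply the shoelace formula: 2A = Σ (x_i·y_{i+1} − x_{i+1}·y_i), indices taken mod 4.
V_1→V_2: (-5)(2) − (-2)(1) = -8
V_2→V_3: (-2)(3) − (0)(2) = -6
V_3→V_4: (0)(3) − (-5)(3) = 15
V_4→V_1: (-5)(1) − (-5)(3) = 10
Σ = 11
Area = |Σ|/2 = 5.5.
Net area = 132 − 5.5 = 126.5.

126.5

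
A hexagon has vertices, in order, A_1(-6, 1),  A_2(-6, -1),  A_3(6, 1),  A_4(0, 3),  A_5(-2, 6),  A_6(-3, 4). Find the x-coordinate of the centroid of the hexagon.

-287/201

Apply the surveyor's formula. First the cross-terms c_i = x_i·y_{i+1} − x_{i+1}·y_i:
  12, 0, 18, 6, 10, 21  ⇒  2A = 67, A = 33.5.
Then Σ (x_i + x_{i+1})·c_i = -287, so x̄ = -287 / (6·33.5) = -287/201.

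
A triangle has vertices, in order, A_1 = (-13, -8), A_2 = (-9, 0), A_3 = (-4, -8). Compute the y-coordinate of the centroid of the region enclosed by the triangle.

Apply the surveyor's formula. First the cross-terms c_i = x_i·y_{i+1} − x_{i+1}·y_i:
  -72, 72, -72  ⇒  2A = -72, A = -36.
Then Σ (y_i + y_{i+1})·c_i = 1152, so ȳ = 1152 / (6·(-36)) = -16/3.

-16/3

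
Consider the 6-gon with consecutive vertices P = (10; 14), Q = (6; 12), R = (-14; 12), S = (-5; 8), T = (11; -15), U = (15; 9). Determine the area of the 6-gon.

327.5

Σ = (36) + (240) + (-52) + (-13) + (324) + (120) = 655
Area = |Σ|/2 = 327.5.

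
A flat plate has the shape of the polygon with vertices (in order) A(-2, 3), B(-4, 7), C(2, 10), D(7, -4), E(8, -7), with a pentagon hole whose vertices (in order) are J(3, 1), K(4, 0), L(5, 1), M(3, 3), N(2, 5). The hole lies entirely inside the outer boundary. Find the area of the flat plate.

Outer boundary:
Σ = (-2) + (-54) + (-78) + (-17) + (10) = -141
Area = |Σ|/2 = 70.5.
Hole:
Σ = (-4) + (4) + (12) + (9) + (-13) = 8
Area = |Σ|/2 = 4.
Net area = 70.5 − 4 = 66.5.

66.5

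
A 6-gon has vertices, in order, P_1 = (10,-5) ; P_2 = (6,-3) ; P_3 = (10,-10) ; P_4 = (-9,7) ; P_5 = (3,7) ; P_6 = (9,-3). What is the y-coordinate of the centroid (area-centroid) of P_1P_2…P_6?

298/221

Apply the shoelace formula. First the cross-terms c_i = x_i·y_{i+1} − x_{i+1}·y_i:
  0, -30, -20, -84, -72, -15  ⇒  2A = -221, A = -110.5.
Then Σ (y_i + y_{i+1})·c_i = -894, so ȳ = -894 / (6·(-110.5)) = 298/221.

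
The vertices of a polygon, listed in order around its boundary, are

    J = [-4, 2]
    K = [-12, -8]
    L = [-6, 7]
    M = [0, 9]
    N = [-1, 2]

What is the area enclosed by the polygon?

57.5

Apply the shoelace (surveyor's) formula: 2A = Σ (x_i·y_{i+1} − x_{i+1}·y_i), indices taken mod 5.
J→K: (-4)(-8) − (-12)(2) = 56
K→L: (-12)(7) − (-6)(-8) = -132
L→M: (-6)(9) − (0)(7) = -54
M→N: (0)(2) − (-1)(9) = 9
N→J: (-1)(2) − (-4)(2) = 6
Σ = -115
Area = |Σ|/2 = 57.5.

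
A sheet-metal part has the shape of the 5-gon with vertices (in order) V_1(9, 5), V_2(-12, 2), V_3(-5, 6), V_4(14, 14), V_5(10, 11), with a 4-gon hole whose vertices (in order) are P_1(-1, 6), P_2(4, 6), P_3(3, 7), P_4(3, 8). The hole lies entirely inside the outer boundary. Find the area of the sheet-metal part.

Outer boundary:
Apply the shoelace formula: 2A = Σ (x_i·y_{i+1} − x_{i+1}·y_i), indices taken mod 5.
Cross-terms: 78, -62, -154, 14, -49  ⇒  Σ = -173
Area = |Σ|/2 = 86.5.
Hole:
Σ = (-30) + (10) + (3) + (26) = 9
Area = |Σ|/2 = 4.5.
Net area = 86.5 − 4.5 = 82.

82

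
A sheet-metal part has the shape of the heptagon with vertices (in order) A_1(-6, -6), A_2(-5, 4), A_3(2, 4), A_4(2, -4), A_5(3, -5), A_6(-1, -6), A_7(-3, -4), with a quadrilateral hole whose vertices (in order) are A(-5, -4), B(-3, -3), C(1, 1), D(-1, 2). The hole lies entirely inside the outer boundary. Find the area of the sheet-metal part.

59.5

Outer boundary:
Σ = (-54) + (-28) + (-16) + (2) + (-23) + (-14) + (-6) = -139
Area = |Σ|/2 = 69.5.
Hole:
Apply the surveyor's formula: 2A = Σ (x_i·y_{i+1} − x_{i+1}·y_i), indices taken mod 4.
Cross-terms: 3, 0, 3, 14  ⇒  Σ = 20
Area = |Σ|/2 = 10.
Net area = 69.5 − 10 = 59.5.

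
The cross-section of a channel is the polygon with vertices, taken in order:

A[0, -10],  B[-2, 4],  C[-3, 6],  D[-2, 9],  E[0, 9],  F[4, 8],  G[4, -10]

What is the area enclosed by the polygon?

Apply the surveyor's formula: 2A = Σ (x_i·y_{i+1} − x_{i+1}·y_i), indices taken mod 7.
Σ = (-20) + (0) + (-15) + (-18) + (-36) + (-72) + (-40) = -201
Area = |Σ|/2 = 100.5.

100.5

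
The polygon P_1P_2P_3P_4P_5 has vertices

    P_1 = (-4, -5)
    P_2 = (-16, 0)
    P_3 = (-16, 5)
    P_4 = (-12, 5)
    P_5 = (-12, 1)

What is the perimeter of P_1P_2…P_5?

|P_1P_2| = √((-12)² + (5)²) = √169 = 13
|P_2P_3| = √((0)² + (5)²) = √25 = 5
|P_3P_4| = √((4)² + (0)²) = √16 = 4
|P_4P_5| = √((0)² + (-4)²) = √16 = 4
|P_5P_1| = √((8)² + (-6)²) = √100 = 10
Perimeter = 13 + 5 + 4 + 4 + 10 = 36.

36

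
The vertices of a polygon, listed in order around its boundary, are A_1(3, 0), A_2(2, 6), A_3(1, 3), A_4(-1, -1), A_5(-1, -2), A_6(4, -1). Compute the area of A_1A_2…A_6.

Apply the shoelace formula: 2A = Σ (x_i·y_{i+1} − x_{i+1}·y_i), indices taken mod 6.
Cross-terms: 18, 0, 2, 1, 9, 3  ⇒  Σ = 33
Area = |Σ|/2 = 16.5.

16.5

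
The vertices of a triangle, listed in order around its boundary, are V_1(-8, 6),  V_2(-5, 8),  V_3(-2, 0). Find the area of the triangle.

Σ = (-34) + (16) + (-12) = -30
Area = |Σ|/2 = 15.

15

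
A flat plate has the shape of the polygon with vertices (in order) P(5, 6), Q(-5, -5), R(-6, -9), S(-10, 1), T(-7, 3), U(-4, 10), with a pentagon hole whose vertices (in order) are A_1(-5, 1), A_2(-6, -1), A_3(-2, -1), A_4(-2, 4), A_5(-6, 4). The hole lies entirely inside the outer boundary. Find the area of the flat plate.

Outer boundary:
Apply Gauss's area formula: 2A = Σ (x_i·y_{i+1} − x_{i+1}·y_i), indices taken mod 6.
Cross-terms: 5, 15, -96, -23, -58, -74  ⇒  Σ = -231
Area = |Σ|/2 = 115.5.
Hole:
Apply the surveyor's formula: 2A = Σ (x_i·y_{i+1} − x_{i+1}·y_i), indices taken mod 5.
Σ = (11) + (4) + (-10) + (16) + (14) = 35
Area = |Σ|/2 = 17.5.
Net area = 115.5 − 17.5 = 98.

98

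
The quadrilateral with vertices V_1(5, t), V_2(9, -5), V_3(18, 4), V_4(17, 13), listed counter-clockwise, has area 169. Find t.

Write out the shoelace sum; only the two edges meeting at V_1 involve t:
2·Area = [(17·t − 5·13) + (5·(-5) − 9·t)] + 292
       = 8·t + 202 = 338
⇒ t = 17.

17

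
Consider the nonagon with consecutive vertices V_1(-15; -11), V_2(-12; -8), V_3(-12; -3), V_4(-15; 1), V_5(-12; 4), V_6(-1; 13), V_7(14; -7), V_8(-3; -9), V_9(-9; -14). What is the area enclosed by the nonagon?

400.5

Cross-terms: -12, -60, -57, -48, -152, -175, -147, -39, -111  ⇒  Σ = -801
Area = |Σ|/2 = 400.5.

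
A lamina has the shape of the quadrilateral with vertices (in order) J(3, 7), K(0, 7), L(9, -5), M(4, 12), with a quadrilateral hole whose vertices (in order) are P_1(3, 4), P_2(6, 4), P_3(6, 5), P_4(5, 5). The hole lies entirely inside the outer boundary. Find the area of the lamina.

37

Outer boundary:
J→K: (3)(7) − (0)(7) = 21
K→L: (0)(-5) − (9)(7) = -63
L→M: (9)(12) − (4)(-5) = 128
M→J: (4)(7) − (3)(12) = -8
Σ = 78
Area = |Σ|/2 = 39.
Hole:
Apply the shoelace (surveyor's) formula: 2A = Σ (x_i·y_{i+1} − x_{i+1}·y_i), indices taken mod 4.
P_1→P_2: (3)(4) − (6)(4) = -12
P_2→P_3: (6)(5) − (6)(4) = 6
P_3→P_4: (6)(5) − (5)(5) = 5
P_4→P_1: (5)(4) − (3)(5) = 5
Σ = 4
Area = |Σ|/2 = 2.
Net area = 39 − 2 = 37.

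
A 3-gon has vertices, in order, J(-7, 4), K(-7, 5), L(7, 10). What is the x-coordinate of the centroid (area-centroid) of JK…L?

-7/3

Apply the surveyor's formula. First the cross-terms c_i = x_i·y_{i+1} − x_{i+1}·y_i:
  -7, -105, 98  ⇒  2A = -14, A = -7.
Then Σ (x_i + x_{i+1})·c_i = 98, so x̄ = 98 / (6·(-7)) = -7/3.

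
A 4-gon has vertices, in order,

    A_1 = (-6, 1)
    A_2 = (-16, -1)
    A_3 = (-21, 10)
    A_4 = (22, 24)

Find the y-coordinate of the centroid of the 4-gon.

2455/239

Apply the shoelace formula. First the cross-terms c_i = x_i·y_{i+1} − x_{i+1}·y_i:
  22, -181, -724, 166  ⇒  2A = -717, A = -358.5.
Then Σ (y_i + y_{i+1})·c_i = -22095, so ȳ = -22095 / (6·(-358.5)) = 2455/239.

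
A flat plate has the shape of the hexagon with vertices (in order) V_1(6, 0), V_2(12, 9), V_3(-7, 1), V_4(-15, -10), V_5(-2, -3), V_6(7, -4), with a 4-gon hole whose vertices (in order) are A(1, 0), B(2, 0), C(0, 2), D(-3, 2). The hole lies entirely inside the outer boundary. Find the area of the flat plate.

142

Outer boundary:
Apply Gauss's area formula: 2A = Σ (x_i·y_{i+1} − x_{i+1}·y_i), indices taken mod 6.
Cross-terms: 54, 75, 85, 25, 29, 24  ⇒  Σ = 292
Area = |Σ|/2 = 146.
Hole:
Apply Gauss's area formula: 2A = Σ (x_i·y_{i+1} − x_{i+1}·y_i), indices taken mod 4.
A→B: (1)(0) − (2)(0) = 0
B→C: (2)(2) − (0)(0) = 4
C→D: (0)(2) − (-3)(2) = 6
D→A: (-3)(0) − (1)(2) = -2
Σ = 8
Area = |Σ|/2 = 4.
Net area = 146 − 4 = 142.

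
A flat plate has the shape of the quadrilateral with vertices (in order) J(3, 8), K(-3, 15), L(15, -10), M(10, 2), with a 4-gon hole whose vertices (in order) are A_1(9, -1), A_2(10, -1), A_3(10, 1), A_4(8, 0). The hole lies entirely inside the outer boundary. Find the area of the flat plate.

Outer boundary:
Apply Gauss's area formula: 2A = Σ (x_i·y_{i+1} − x_{i+1}·y_i), indices taken mod 4.
Σ = (69) + (-195) + (130) + (74) = 78
Area = |Σ|/2 = 39.
Hole:
Σ = (1) + (20) + (-8) + (-8) = 5
Area = |Σ|/2 = 2.5.
Net area = 39 − 2.5 = 36.5.

36.5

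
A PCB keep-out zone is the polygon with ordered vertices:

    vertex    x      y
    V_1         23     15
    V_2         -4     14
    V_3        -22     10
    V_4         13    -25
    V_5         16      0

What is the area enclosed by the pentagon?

855

V_1→V_2: (23)(14) − (-4)(15) = 382
V_2→V_3: (-4)(10) − (-22)(14) = 268
V_3→V_4: (-22)(-25) − (13)(10) = 420
V_4→V_5: (13)(0) − (16)(-25) = 400
V_5→V_1: (16)(15) − (23)(0) = 240
Σ = 1710
Area = |Σ|/2 = 855.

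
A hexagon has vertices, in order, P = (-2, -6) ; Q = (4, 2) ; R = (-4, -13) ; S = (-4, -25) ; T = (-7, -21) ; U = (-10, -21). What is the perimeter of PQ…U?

64

|PQ| = √((6)² + (8)²) = √100 = 10
|QR| = √((-8)² + (-15)²) = √289 = 17
|RS| = √((0)² + (-12)²) = √144 = 12
|ST| = √((-3)² + (4)²) = √25 = 5
|TU| = √((-3)² + (0)²) = √9 = 3
|UP| = √((8)² + (15)²) = √289 = 17
Perimeter = 10 + 17 + 12 + 5 + 3 + 17 = 64.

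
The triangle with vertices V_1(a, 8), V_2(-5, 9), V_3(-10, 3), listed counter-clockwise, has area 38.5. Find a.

7

The doubled signed area Σ (x_i y_{i+1} − x_{i+1} y_i) is linear in a.
With a=0 it equals 35; the coefficient of a is 6 (from the two edges through V_1).
So 6·a + 35 = 2·38.5 = 77 ⇒ a = 7.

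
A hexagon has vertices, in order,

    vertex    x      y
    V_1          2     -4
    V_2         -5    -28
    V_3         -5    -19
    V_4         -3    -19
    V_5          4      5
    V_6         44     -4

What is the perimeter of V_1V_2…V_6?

|V_1V_2| = √((-7)² + (-24)²) = √625 = 25
|V_2V_3| = √((0)² + (9)²) = √81 = 9
|V_3V_4| = √((2)² + (0)²) = √4 = 2
|V_4V_5| = √((7)² + (24)²) = √625 = 25
|V_5V_6| = √((40)² + (-9)²) = √1681 = 41
|V_6V_1| = √((-42)² + (0)²) = √1764 = 42
Perimeter = 25 + 9 + 2 + 25 + 41 + 42 = 144.

144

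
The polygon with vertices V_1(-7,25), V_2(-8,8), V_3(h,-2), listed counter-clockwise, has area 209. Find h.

Write out the shoelace sum; only the two edges meeting at V_3 involve h:
2·Area = [((-8)·(-2) − h·8) + (h·25 − (-7)·(-2))] + 144
       = 17·h + 146 = 418
⇒ h = 16.

16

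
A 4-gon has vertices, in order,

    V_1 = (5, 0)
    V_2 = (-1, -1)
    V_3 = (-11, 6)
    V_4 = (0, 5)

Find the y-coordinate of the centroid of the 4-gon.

45/17

Apply the shoelace formula. First the cross-terms c_i = x_i·y_{i+1} − x_{i+1}·y_i:
  -5, -17, -55, -25  ⇒  2A = -102, A = -51.
Then Σ (y_i + y_{i+1})·c_i = -810, so ȳ = -810 / (6·(-51)) = 45/17.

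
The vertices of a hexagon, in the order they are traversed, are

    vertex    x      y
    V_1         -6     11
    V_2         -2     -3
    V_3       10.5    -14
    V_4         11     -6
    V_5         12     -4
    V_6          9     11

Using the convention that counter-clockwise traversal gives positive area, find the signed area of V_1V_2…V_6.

Apply the surveyor's formula: 2A = Σ (x_i·y_{i+1} − x_{i+1}·y_i), indices taken mod 6.
Σ = (40) + (59.5) + (91) + (28) + (168) + (165) = 551.5
Signed area = Σ/2 = 275.75 (positive ⇒ counter-clockwise traversal).

275.75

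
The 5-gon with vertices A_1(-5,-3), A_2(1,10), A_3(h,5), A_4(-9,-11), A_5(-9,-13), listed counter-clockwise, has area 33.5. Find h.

Write out the shoelace sum; only the two edges meeting at A_3 involve h:
2·Area = [(1·5 − h·10) + (h·(-11) − (-9)·5)] + -67
       = -21·h + -17 = 67
⇒ h = -4.

-4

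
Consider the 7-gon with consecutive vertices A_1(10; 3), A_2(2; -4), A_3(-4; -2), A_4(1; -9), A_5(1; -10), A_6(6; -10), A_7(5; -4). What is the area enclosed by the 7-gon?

51

Apply the surveyor's formula: 2A = Σ (x_i·y_{i+1} − x_{i+1}·y_i), indices taken mod 7.
A_1→A_2: (10)(-4) − (2)(3) = -46
A_2→A_3: (2)(-2) − (-4)(-4) = -20
A_3→A_4: (-4)(-9) − (1)(-2) = 38
A_4→A_5: (1)(-10) − (1)(-9) = -1
A_5→A_6: (1)(-10) − (6)(-10) = 50
A_6→A_7: (6)(-4) − (5)(-10) = 26
A_7→A_1: (5)(3) − (10)(-4) = 55
Σ = 102
Area = |Σ|/2 = 51.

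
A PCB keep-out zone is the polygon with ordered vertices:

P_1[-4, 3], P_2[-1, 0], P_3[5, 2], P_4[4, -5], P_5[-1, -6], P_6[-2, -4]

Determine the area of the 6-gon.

45.5

Apply the shoelace formula: 2A = Σ (x_i·y_{i+1} − x_{i+1}·y_i), indices taken mod 6.
Cross-terms: 3, -2, -33, -29, -8, -22  ⇒  Σ = -91
Area = |Σ|/2 = 45.5.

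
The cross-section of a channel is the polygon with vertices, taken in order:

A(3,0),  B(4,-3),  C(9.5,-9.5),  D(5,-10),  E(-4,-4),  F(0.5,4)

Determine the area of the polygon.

76

Apply the shoelace (surveyor's) formula: 2A = Σ (x_i·y_{i+1} − x_{i+1}·y_i), indices taken mod 6.
Σ = (-9) + (-9.5) + (-47.5) + (-60) + (-14) + (-12) = -152
Area = |Σ|/2 = 76.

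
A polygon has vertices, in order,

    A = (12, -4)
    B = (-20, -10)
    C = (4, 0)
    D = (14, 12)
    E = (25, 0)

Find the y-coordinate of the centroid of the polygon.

7/48

Apply the surveyor's formula. First the cross-terms c_i = x_i·y_{i+1} − x_{i+1}·y_i:
  -200, 40, 48, -300, -100  ⇒  2A = -512, A = -256.
Then Σ (y_i + y_{i+1})·c_i = -224, so ȳ = -224 / (6·(-256)) = 7/48.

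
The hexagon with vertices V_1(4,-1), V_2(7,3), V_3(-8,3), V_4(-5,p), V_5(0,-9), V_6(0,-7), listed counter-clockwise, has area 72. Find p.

The doubled signed area Σ (x_i y_{i+1} − x_{i+1} y_i) is linear in p.
With p=0 it equals 152; the coefficient of p is -8 (from the two edges through V_4).
So -8·p + 152 = 2·72 = 144 ⇒ p = 1.

1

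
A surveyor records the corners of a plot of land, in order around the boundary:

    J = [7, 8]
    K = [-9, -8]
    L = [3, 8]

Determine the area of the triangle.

Apply the shoelace (surveyor's) formula: 2A = Σ (x_i·y_{i+1} − x_{i+1}·y_i), indices taken mod 3.
Σ = (16) + (-48) + (-32) = -64
Area = |Σ|/2 = 32.

32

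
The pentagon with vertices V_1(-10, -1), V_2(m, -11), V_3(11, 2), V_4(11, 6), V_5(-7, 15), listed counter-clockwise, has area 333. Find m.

9

Write out the shoelace sum; only the two edges meeting at V_2 involve m:
2·Area = [((-10)·(-11) − m·(-1)) + (m·2 − 11·(-11))] + 408
       = 3·m + 639 = 666
⇒ m = 9.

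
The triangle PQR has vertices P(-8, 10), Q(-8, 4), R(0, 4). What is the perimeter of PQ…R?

24

|PQ| = √((0)² + (-6)²) = √36 = 6
|QR| = √((8)² + (0)²) = √64 = 8
|RP| = √((-8)² + (6)²) = √100 = 10
Perimeter = 6 + 8 + 10 = 24.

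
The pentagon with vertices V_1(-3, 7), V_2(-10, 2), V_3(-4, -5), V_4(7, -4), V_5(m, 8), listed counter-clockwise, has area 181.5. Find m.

Write out the shoelace sum; only the two edges meeting at V_5 involve m:
2·Area = [(7·8 − m·(-4)) + (m·7 − (-3)·8)] + 173
       = 11·m + 253 = 363
⇒ m = 10.

10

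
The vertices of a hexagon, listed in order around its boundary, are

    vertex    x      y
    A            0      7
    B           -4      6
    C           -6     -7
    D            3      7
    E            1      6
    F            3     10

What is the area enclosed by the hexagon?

Apply the shoelace formula: 2A = Σ (x_i·y_{i+1} − x_{i+1}·y_i), indices taken mod 6.
A→B: (0)(6) − (-4)(7) = 28
B→C: (-4)(-7) − (-6)(6) = 64
C→D: (-6)(7) − (3)(-7) = -21
D→E: (3)(6) − (1)(7) = 11
E→F: (1)(10) − (3)(6) = -8
F→A: (3)(7) − (0)(10) = 21
Σ = 95
Area = |Σ|/2 = 47.5.

47.5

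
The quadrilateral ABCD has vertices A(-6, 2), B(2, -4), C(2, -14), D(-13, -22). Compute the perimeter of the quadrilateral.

|AB| = √((8)² + (-6)²) = √100 = 10
|BC| = √((0)² + (-10)²) = √100 = 10
|CD| = √((-15)² + (-8)²) = √289 = 17
|DA| = √((7)² + (24)²) = √625 = 25
Perimeter = 10 + 10 + 17 + 25 = 62.

62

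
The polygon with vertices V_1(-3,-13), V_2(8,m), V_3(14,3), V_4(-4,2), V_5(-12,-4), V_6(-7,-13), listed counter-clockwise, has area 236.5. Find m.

Write out the shoelace sum; only the two edges meeting at V_2 involve m:
2·Area = [((-3)·m − 8·(-13)) + (8·3 − 14·m)] + 260
       = -17·m + 388 = 473
⇒ m = -5.

-5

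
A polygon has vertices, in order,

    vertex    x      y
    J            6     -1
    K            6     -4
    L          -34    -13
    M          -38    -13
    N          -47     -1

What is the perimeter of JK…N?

116

|JK| = √((0)² + (-3)²) = √9 = 3
|KL| = √((-40)² + (-9)²) = √1681 = 41
|LM| = √((-4)² + (0)²) = √16 = 4
|MN| = √((-9)² + (12)²) = √225 = 15
|NJ| = √((53)² + (0)²) = √2809 = 53
Perimeter = 3 + 41 + 4 + 15 + 53 = 116.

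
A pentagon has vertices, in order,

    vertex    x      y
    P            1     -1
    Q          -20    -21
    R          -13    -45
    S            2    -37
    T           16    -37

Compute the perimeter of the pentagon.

124

|PQ| = √((-21)² + (-20)²) = √841 = 29
|QR| = √((7)² + (-24)²) = √625 = 25
|RS| = √((15)² + (8)²) = √289 = 17
|ST| = √((14)² + (0)²) = √196 = 14
|TP| = √((-15)² + (36)²) = √1521 = 39
Perimeter = 29 + 25 + 17 + 14 + 39 = 124.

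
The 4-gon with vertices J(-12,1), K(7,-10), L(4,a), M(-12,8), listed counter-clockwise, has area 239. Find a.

11

The doubled signed area Σ (x_i y_{i+1} − x_{i+1} y_i) is linear in a.
With a=0 it equals 269; the coefficient of a is 19 (from the two edges through L).
So 19·a + 269 = 2·239 = 478 ⇒ a = 11.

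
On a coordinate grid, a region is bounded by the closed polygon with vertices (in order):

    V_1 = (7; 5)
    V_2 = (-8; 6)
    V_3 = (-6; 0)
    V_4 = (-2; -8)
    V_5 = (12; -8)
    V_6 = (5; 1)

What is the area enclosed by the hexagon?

174

Apply the surveyor's formula: 2A = Σ (x_i·y_{i+1} − x_{i+1}·y_i), indices taken mod 6.
Cross-terms: 82, 36, 48, 112, 52, 18  ⇒  Σ = 348
Area = |Σ|/2 = 174.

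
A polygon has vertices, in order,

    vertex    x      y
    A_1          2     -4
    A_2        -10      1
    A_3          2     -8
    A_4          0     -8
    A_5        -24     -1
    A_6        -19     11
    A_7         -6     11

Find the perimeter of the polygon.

98

|A_1A_2| = √((-12)² + (5)²) = √169 = 13
|A_2A_3| = √((12)² + (-9)²) = √225 = 15
|A_3A_4| = √((-2)² + (0)²) = √4 = 2
|A_4A_5| = √((-24)² + (7)²) = √625 = 25
|A_5A_6| = √((5)² + (12)²) = √169 = 13
|A_6A_7| = √((13)² + (0)²) = √169 = 13
|A_7A_1| = √((8)² + (-15)²) = √289 = 17
Perimeter = 13 + 15 + 2 + 25 + 13 + 13 + 17 = 98.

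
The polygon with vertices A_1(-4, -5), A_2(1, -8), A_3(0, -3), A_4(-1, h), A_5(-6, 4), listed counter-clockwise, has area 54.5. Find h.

Write out the shoelace sum; only the two edges meeting at A_4 involve h:
2·Area = [(0·h − (-1)·(-3)) + ((-1)·4 − (-6)·h)] + 80
       = 6·h + 73 = 109
⇒ h = 6.

6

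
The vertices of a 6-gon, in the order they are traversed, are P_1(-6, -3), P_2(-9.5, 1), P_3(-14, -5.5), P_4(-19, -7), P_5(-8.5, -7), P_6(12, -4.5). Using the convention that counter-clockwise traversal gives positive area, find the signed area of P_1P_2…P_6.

Cross-terms: -34.5, 66.25, -6.5, 73.5, 122.25, -63  ⇒  Σ = 158
Signed area = Σ/2 = 79 (positive ⇒ counter-clockwise traversal).

79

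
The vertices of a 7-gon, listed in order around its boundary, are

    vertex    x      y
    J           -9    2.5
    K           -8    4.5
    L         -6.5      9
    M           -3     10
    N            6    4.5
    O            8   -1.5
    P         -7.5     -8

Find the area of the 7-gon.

192.875

Apply Gauss's area formula: 2A = Σ (x_i·y_{i+1} − x_{i+1}·y_i), indices taken mod 7.
Σ = (-20.5) + (-42.75) + (-38) + (-73.5) + (-45) + (-75.25) + (-90.75) = -385.75
Area = |Σ|/2 = 192.875.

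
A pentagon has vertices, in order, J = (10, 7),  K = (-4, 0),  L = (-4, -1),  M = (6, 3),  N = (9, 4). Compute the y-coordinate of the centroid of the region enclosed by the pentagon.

Apply the shoelace formula. First the cross-terms c_i = x_i·y_{i+1} − x_{i+1}·y_i:
  28, 4, -6, -3, 23  ⇒  2A = 46, A = 23.
Then Σ (y_i + y_{i+1})·c_i = 412, so ȳ = 412 / (6·23) = 206/69.

206/69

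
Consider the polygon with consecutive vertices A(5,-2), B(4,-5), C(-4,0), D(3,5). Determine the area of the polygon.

44

Apply Gauss's area formula: 2A = Σ (x_i·y_{i+1} − x_{i+1}·y_i), indices taken mod 4.
A→B: (5)(-5) − (4)(-2) = -17
B→C: (4)(0) − (-4)(-5) = -20
C→D: (-4)(5) − (3)(0) = -20
D→A: (3)(-2) − (5)(5) = -31
Σ = -88
Area = |Σ|/2 = 44.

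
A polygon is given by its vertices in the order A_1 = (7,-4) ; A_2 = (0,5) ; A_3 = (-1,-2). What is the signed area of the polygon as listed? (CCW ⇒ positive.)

Apply Gauss's area formula: 2A = Σ (x_i·y_{i+1} − x_{i+1}·y_i), indices taken mod 3.
Σ = (35) + (5) + (18) = 58
Signed area = Σ/2 = 29 (positive ⇒ counter-clockwise traversal).

29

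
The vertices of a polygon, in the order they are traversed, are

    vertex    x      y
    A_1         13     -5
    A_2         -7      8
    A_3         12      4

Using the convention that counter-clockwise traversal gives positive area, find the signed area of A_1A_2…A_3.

-83.5

Apply Gauss's area formula: 2A = Σ (x_i·y_{i+1} − x_{i+1}·y_i), indices taken mod 3.
A_1→A_2: (13)(8) − (-7)(-5) = 69
A_2→A_3: (-7)(4) − (12)(8) = -124
A_3→A_1: (12)(-5) − (13)(4) = -112
Σ = -167
Signed area = Σ/2 = -83.5 (negative ⇒ clockwise traversal).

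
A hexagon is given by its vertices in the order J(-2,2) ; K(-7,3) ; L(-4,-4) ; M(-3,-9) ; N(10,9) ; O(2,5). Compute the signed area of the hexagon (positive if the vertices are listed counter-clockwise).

Apply the surveyor's formula: 2A = Σ (x_i·y_{i+1} − x_{i+1}·y_i), indices taken mod 6.
Cross-terms: 8, 40, 24, 63, 32, 14  ⇒  Σ = 181
Signed area = Σ/2 = 90.5 (positive ⇒ counter-clockwise traversal).

90.5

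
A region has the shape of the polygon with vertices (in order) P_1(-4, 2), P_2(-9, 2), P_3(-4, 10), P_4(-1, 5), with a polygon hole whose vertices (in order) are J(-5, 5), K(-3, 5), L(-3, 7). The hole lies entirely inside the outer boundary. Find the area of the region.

30

Outer boundary:
P_1→P_2: (-4)(2) − (-9)(2) = 10
P_2→P_3: (-9)(10) − (-4)(2) = -82
P_3→P_4: (-4)(5) − (-1)(10) = -10
P_4→P_1: (-1)(2) − (-4)(5) = 18
Σ = -64
Area = |Σ|/2 = 32.
Hole:
Apply Gauss's area formula: 2A = Σ (x_i·y_{i+1} − x_{i+1}·y_i), indices taken mod 3.
Σ = (-10) + (-6) + (20) = 4
Area = |Σ|/2 = 2.
Net area = 32 − 2 = 30.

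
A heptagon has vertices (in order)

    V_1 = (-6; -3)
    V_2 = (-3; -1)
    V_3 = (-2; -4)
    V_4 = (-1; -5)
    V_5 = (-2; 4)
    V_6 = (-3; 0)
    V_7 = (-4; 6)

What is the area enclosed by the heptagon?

20.5

Apply the shoelace formula: 2A = Σ (x_i·y_{i+1} − x_{i+1}·y_i), indices taken mod 7.
V_1→V_2: (-6)(-1) − (-3)(-3) = -3
V_2→V_3: (-3)(-4) − (-2)(-1) = 10
V_3→V_4: (-2)(-5) − (-1)(-4) = 6
V_4→V_5: (-1)(4) − (-2)(-5) = -14
V_5→V_6: (-2)(0) − (-3)(4) = 12
V_6→V_7: (-3)(6) − (-4)(0) = -18
V_7→V_1: (-4)(-3) − (-6)(6) = 48
Σ = 41
Area = |Σ|/2 = 20.5.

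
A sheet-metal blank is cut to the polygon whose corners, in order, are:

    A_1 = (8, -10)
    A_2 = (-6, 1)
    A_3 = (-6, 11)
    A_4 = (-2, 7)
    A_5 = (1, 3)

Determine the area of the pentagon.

89.5

Cross-terms: -52, -60, -20, -13, -34  ⇒  Σ = -179
Area = |Σ|/2 = 89.5.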